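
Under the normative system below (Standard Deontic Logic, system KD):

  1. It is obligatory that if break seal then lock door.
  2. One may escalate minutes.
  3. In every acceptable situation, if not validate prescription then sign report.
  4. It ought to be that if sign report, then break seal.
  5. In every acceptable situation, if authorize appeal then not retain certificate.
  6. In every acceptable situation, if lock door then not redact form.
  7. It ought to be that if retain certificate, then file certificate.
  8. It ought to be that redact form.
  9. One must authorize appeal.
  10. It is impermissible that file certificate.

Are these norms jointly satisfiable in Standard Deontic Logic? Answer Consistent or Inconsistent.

Premise 7 is O(retain_certificate → file_certificate), but O(retain_certificate) is not derivable from the premises, so it does not yield O(file_certificate).
So O(file_certificate) is not derivable, and the apparent clash with O(¬file_certificate) does not arise.
A world satisfying every obligation exists (e.g. authorize_appeal=true, break_seal=false, escalate_minutes=false, file_certificate=false, lock_door=false, redact_form=true, retain_certificate=false, sign_report=false, validate_prescription=true); no atom is both obligatory and forbidden, so the set is consistent.

Consistent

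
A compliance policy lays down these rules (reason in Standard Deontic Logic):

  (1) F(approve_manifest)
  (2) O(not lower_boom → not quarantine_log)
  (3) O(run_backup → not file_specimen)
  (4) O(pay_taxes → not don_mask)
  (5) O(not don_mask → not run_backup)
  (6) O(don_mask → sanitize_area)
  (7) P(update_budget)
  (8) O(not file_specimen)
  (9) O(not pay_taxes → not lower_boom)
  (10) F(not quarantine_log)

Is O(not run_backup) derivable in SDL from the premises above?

Yes

F(not quarantine_log) at premise 10 means O(quarantine_log).
Premise 2 is O(not lower_boom → not quarantine_log); contrapositively O(quarantine_log → lower_boom). Since O(quarantine_log) holds, K gives O(lower_boom).
Premise 9, O(not pay_taxes → not lower_boom), contraposes to O(lower_boom → pay_taxes); with O(lower_boom) we get O(pay_taxes).
Applying K to premise 4 (O(pay_taxes → not don_mask)) and O(pay_taxes) yields O(not don_mask).
Premise 5 is O(not don_mask → not run_backup); since O(not don_mask), deontic closure gives O(not run_backup).
Premises 1, 3, 6, 7, 8 do not contribute to this derivation.
So O(not run_backup) follows.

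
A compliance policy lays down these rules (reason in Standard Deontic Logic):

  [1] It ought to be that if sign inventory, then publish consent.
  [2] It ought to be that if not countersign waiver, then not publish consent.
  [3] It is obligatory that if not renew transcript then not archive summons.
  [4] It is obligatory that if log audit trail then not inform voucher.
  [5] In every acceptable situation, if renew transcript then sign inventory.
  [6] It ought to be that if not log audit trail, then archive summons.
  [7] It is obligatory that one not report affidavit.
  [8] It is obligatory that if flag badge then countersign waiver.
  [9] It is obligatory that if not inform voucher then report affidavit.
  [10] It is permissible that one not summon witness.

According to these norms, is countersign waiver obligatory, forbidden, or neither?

Obligatory

Premise 7 states O(¬report_affidavit) outright.
The contrapositive of premise 9 (O(¬inform_voucher → report_affidavit)) is O(¬report_affidavit → inform_voucher), and O(¬report_affidavit) is already established, so O(inform_voucher).
Premise 4 is O(log_audit_trail → ¬inform_voucher); contrapositively O(inform_voucher → ¬log_audit_trail). Since O(inform_voucher) holds, K gives O(¬log_audit_trail).
With premise 6, O(¬log_audit_trail → archive_summons), the K-axiom yields O(archive_summons).
Premise 3, O(¬renew_transcript → ¬archive_summons), contraposes to O(archive_summons → renew_transcript); with O(archive_summons) we get O(renew_transcript).
Applying K to premise 5 (O(renew_transcript → sign_inventory)) and O(renew_transcript) yields O(sign_inventory).
With premise 1, O(sign_inventory → publish_consent), the K-axiom yields O(publish_consent).
Premise 2, O(¬countersign_waiver → ¬publish_consent), contraposes to O(publish_consent → countersign_waiver); with O(publish_consent) we get O(countersign_waiver).
Premises 8, 10 do not contribute to this derivation.
Hence countersign_waiver is obligatory.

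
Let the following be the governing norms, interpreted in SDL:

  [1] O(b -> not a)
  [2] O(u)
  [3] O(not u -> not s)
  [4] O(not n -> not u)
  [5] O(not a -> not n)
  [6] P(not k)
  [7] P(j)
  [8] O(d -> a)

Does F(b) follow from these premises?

Premise 2 states O(u) outright.
Premise 4, O(not n -> not u), contraposes to O(u -> n); with O(u) we get O(n).
Premise 5, O(not a -> not n), contraposes to O(n -> a); with O(n) we get O(a).
Premise 1 is O(b -> not a); contrapositively O(a -> not b). Since O(a) holds, K gives O(not b).
Premises 3, 6, 7, 8 do not contribute to this derivation.
So O(not b) holds, i.e. F(b). The claim follows.

Yes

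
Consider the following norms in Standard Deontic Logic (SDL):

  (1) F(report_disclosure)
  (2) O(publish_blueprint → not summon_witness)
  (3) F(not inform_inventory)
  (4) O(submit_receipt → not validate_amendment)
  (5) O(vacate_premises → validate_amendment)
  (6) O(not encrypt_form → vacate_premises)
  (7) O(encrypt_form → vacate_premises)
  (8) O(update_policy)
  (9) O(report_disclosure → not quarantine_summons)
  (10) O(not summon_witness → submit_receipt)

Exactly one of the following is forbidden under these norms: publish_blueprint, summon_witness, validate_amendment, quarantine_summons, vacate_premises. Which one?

publish_blueprint

Premises 6 and 7 are O(not encrypt_form → vacate_premises) and O(encrypt_form → vacate_premises); every ideal world satisfies not encrypt_form or encrypt_form, so in either case vacate_premises holds — hence O(vacate_premises).
Premise 5 is O(vacate_premises → validate_amendment); since O(vacate_premises), deontic closure gives O(validate_amendment).
Premise 4 is O(submit_receipt → not validate_amendment); contrapositively O(validate_amendment → not submit_receipt). Since O(validate_amendment) holds, K gives O(not submit_receipt).
Premise 10 is O(not summon_witness → submit_receipt); contrapositively O(not submit_receipt → summon_witness). Since O(not submit_receipt) holds, K gives O(summon_witness).
Premise 2 is O(publish_blueprint → not summon_witness); contrapositively O(summon_witness → not publish_blueprint). Since O(summon_witness) holds, K gives O(not publish_blueprint).
So O(not publish_blueprint) holds, i.e. publish_blueprint is forbidden. None of the other listed options is forbidden under the premises.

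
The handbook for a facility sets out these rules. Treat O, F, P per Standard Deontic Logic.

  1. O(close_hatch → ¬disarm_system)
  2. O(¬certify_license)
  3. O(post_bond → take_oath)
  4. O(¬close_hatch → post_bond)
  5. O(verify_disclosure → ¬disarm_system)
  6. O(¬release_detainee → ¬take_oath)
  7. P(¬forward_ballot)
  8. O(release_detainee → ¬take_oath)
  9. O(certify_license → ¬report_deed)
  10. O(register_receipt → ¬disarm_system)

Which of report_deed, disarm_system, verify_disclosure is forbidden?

By case analysis on ¬release_detainee: premise 6 gives O(¬release_detainee → ¬take_oath) and premise 8 gives O(release_detainee → ¬take_oath), so O(¬take_oath) either way.
Premise 3, O(post_bond → take_oath), contraposes to O(¬take_oath → ¬post_bond); with O(¬take_oath) we get O(¬post_bond).
Premise 4 is O(¬close_hatch → post_bond); contrapositively O(¬post_bond → close_hatch). Since O(¬post_bond) holds, K gives O(close_hatch).
Applying K to premise 1 (O(close_hatch → ¬disarm_system)) and O(close_hatch) yields O(¬disarm_system).
So O(¬disarm_system) holds, i.e. disarm_system is forbidden. None of the other listed options is forbidden under the premises.

disarm_system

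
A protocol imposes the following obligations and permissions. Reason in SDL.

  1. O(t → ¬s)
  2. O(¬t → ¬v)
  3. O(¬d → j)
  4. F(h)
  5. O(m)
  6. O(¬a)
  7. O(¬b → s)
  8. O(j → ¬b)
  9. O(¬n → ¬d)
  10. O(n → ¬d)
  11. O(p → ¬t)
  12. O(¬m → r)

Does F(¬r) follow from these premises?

No

Premise 12 is O(¬m → r), but O(¬m) is not derivable from the premises, so it does not yield O(r).
No other premise forces O(r). An ideal world satisfying every premise can still have ¬r true, so F(¬r) is not derivable.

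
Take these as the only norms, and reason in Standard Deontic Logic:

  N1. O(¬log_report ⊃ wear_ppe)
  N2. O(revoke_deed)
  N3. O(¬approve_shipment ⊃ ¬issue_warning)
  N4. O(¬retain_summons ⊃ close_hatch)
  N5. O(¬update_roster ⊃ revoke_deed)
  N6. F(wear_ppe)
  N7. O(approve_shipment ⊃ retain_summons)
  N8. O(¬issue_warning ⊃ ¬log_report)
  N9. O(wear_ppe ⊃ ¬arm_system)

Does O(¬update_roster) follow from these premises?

Premise 5 is O(¬update_roster ⊃ revoke_deed); even if O(revoke_deed) held, inferring O(¬update_roster) would be affirming the consequent — invalid.
No other premise forces O(¬update_roster). An ideal world satisfying every premise can still have ¬update_roster false, so O(¬update_roster) is not derivable.

No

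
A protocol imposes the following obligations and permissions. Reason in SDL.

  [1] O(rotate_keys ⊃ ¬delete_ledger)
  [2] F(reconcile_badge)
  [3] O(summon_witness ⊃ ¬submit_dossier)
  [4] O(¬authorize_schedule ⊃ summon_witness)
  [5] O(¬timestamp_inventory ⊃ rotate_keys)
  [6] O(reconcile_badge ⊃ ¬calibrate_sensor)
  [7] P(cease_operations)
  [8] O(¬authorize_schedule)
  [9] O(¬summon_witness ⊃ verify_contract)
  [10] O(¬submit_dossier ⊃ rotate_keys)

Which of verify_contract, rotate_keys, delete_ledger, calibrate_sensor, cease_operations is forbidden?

delete_ledger

Premise 8 states O(¬authorize_schedule) outright.
From O(¬authorize_schedule) and premise 4, O(¬authorize_schedule ⊃ summon_witness), we obtain O(summon_witness).
With premise 3, O(summon_witness ⊃ ¬submit_dossier), the K-axiom yields O(¬submit_dossier).
Premise 10 is O(¬submit_dossier ⊃ rotate_keys); since O(¬submit_dossier), deontic closure gives O(rotate_keys).
Premise 1 is O(rotate_keys ⊃ ¬delete_ledger); since O(rotate_keys), deontic closure gives O(¬delete_ledger).
So O(¬delete_ledger) holds, i.e. delete_ledger is forbidden. None of the other listed options is forbidden under the premises.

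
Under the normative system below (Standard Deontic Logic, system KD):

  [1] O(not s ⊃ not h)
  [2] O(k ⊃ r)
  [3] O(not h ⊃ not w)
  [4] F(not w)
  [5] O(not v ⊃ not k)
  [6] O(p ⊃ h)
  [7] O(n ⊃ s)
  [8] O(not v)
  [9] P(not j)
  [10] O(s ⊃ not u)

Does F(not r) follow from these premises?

No

Premise 2 is O(k ⊃ r), but O(k) is not derivable from the premises, so it does not yield O(r).
No other premise forces O(r). An ideal world satisfying every premise can still have not r true, so F(not r) is not derivable.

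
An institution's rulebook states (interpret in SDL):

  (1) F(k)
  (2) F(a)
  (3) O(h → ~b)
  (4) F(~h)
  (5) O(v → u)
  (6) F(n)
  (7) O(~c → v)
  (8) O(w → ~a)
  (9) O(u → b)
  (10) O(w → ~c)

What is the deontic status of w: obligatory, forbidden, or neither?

Forbidden

Premise 4, F(~h), is equivalent to O(h).
Premise 3 is O(h → ~b); since O(h), deontic closure gives O(~b).
Premise 9, O(u → b), contraposes to O(~b → ~u); with O(~b) we get O(~u).
Premise 5, O(v → u), contraposes to O(~u → ~v); with O(~u) we get O(~v).
Premise 7 is O(~c → v); contrapositively O(~v → c). Since O(~v) holds, K gives O(c).
The contrapositive of premise 10 (O(w → ~c)) is O(c → ~w), and O(c) is already established, so O(~w).
Premises 1, 2, 6, 8 do not contribute to this derivation.
Thus O(~w), which is F(w): w is forbidden.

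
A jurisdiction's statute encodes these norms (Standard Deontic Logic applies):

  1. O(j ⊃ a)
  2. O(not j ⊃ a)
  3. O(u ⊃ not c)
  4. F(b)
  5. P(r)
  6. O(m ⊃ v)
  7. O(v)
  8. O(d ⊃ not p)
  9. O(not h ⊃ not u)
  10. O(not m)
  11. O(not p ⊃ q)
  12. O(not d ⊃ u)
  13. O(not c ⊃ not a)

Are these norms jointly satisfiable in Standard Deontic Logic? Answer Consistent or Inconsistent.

Premise 6 is O(m ⊃ v); even if O(v) held, inferring O(m) would be affirming the consequent — invalid.
So O(m) is not derivable, and the apparent clash with O(not m) does not arise.
A world satisfying every obligation exists (e.g. a=true, b=false, c=true, d=true, h=false, j=false, m=false, p=false, q=true, r=false, u=false, v=true); no atom is both obligatory and forbidden, so the set is consistent.

Consistent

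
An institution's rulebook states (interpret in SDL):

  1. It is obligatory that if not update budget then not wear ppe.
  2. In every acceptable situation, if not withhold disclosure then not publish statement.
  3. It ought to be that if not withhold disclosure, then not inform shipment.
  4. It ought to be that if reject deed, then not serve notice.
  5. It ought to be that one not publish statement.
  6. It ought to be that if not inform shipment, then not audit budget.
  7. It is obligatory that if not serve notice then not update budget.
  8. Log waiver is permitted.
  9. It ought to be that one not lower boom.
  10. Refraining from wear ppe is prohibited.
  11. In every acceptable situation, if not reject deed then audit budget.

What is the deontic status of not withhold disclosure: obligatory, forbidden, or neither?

Forbidden

Premise 10, F(¬wear_ppe), is equivalent to O(wear_ppe).
Premise 1, O(¬update_budget → ¬wear_ppe), contraposes to O(wear_ppe → update_budget); with O(wear_ppe) we get O(update_budget).
Premise 7, O(¬serve_notice → ¬update_budget), contraposes to O(update_budget → serve_notice); with O(update_budget) we get O(serve_notice).
Premise 4 is O(reject_deed → ¬serve_notice); contrapositively O(serve_notice → ¬reject_deed). Since O(serve_notice) holds, K gives O(¬reject_deed).
From O(¬reject_deed) and premise 11, O(¬reject_deed → audit_budget), we obtain O(audit_budget).
Premise 6 is O(¬inform_shipment → ¬audit_budget); contrapositively O(audit_budget → inform_shipment). Since O(audit_budget) holds, K gives O(inform_shipment).
Premise 3, O(¬withhold_disclosure → ¬inform_shipment), contraposes to O(inform_shipment → withhold_disclosure); with O(inform_shipment) we get O(withhold_disclosure).
Premises 2, 5, 8, 9 do not contribute to this derivation.
Thus O(withhold_disclosure), which is F(¬withhold_disclosure): ¬withhold_disclosure is forbidden.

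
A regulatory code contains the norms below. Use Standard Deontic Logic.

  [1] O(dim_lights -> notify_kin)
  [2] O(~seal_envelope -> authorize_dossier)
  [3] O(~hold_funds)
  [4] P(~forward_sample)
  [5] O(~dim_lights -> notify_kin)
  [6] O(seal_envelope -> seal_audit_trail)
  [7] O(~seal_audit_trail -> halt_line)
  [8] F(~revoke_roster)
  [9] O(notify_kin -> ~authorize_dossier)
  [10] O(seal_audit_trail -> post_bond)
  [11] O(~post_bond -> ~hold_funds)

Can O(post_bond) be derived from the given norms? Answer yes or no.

Yes

Premises 5 and 1 are O(~dim_lights -> notify_kin) and O(dim_lights -> notify_kin); every ideal world satisfies ~dim_lights or dim_lights, so in either case notify_kin holds — hence O(notify_kin).
Applying K to premise 9 (O(notify_kin -> ~authorize_dossier)) and O(notify_kin) yields O(~authorize_dossier).
Premise 2 is O(~seal_envelope -> authorize_dossier); contrapositively O(~authorize_dossier -> seal_envelope). Since O(~authorize_dossier) holds, K gives O(seal_envelope).
With premise 6, O(seal_envelope -> seal_audit_trail), the K-axiom yields O(seal_audit_trail).
Applying K to premise 10 (O(seal_audit_trail -> post_bond)) and O(seal_audit_trail) yields O(post_bond).
Premises 3, 4, 7, 8, 11 do not contribute to this derivation.
So O(post_bond) follows.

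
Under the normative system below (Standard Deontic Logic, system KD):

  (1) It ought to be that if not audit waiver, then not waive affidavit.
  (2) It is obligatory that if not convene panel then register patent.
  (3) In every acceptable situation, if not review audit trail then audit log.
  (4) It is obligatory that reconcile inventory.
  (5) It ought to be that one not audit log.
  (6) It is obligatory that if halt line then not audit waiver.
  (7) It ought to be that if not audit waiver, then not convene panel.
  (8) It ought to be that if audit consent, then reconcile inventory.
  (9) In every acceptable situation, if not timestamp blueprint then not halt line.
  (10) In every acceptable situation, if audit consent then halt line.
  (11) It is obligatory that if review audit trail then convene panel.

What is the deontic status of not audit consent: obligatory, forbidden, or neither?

Obligatory

From premise 5 we have O(¬audit_log).
Premise 3 is O(¬review_audit_trail → audit_log); contrapositively O(¬audit_log → review_audit_trail). Since O(¬audit_log) holds, K gives O(review_audit_trail).
Premise 11 is O(review_audit_trail → convene_panel); since O(review_audit_trail), deontic closure gives O(convene_panel).
Premise 7 is O(¬audit_waiver → ¬convene_panel); contrapositively O(convene_panel → audit_waiver). Since O(convene_panel) holds, K gives O(audit_waiver).
Premise 6 is O(halt_line → ¬audit_waiver); contrapositively O(audit_waiver → ¬halt_line). Since O(audit_waiver) holds, K gives O(¬halt_line).
Premise 10, O(audit_consent → halt_line), contraposes to O(¬halt_line → ¬audit_consent); with O(¬halt_line) we get O(¬audit_consent).
Premises 1, 2, 4, 8, 9 do not contribute to this derivation.
Hence ¬audit_consent is obligatory.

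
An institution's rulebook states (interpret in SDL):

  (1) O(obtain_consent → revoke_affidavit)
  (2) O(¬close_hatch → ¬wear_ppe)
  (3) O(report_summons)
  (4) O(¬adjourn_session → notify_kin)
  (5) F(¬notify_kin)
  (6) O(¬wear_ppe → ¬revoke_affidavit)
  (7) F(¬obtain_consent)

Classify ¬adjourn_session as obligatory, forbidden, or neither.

Premise 4 is O(¬adjourn_session → notify_kin); even if O(notify_kin) held, inferring O(¬adjourn_session) would be affirming the consequent — invalid.
No premise or chain of K-axiom applications forces O(¬adjourn_session), and none forces O(adjourn_session). So ¬adjourn_session is neither obligatory nor forbidden under these norms.

Neither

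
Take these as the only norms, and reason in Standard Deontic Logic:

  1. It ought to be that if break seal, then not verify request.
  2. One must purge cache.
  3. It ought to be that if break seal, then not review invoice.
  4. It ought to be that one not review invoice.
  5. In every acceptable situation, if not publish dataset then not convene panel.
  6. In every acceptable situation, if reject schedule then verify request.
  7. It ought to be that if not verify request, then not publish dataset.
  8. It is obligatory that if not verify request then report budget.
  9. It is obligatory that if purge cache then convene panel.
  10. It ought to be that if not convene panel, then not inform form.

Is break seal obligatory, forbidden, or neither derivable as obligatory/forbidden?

Forbidden

From premise 2 we have O(purge_cache).
With premise 9, O(purge_cache → convene_panel), the K-axiom yields O(convene_panel).
Premise 5 is O(¬publish_dataset → ¬convene_panel); contrapositively O(convene_panel → publish_dataset). Since O(convene_panel) holds, K gives O(publish_dataset).
Premise 7 is O(¬verify_request → ¬publish_dataset); contrapositively O(publish_dataset → verify_request). Since O(publish_dataset) holds, K gives O(verify_request).
Premise 1 is O(break_seal → ¬verify_request); contrapositively O(verify_request → ¬break_seal). Since O(verify_request) holds, K gives O(¬break_seal).
Premises 3, 4, 6, 8, 10 do not contribute to this derivation.
Thus O(¬break_seal), which is F(break_seal): break_seal is forbidden.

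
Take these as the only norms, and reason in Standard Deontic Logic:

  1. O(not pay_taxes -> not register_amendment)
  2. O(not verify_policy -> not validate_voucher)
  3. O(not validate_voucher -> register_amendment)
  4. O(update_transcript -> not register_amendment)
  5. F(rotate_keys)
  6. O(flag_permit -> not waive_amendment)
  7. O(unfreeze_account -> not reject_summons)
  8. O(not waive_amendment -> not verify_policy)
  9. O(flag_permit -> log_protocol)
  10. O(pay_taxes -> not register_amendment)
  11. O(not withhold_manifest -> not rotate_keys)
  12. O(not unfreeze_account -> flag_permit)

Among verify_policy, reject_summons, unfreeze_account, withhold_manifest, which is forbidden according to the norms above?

Premises 10 and 1 cover both cases: O(pay_taxes -> not register_amendment) and O(not pay_taxes -> not register_amendment). Since pay_taxes ∨ not pay_taxes is a tautology, O(not register_amendment) follows.
Premise 3, O(not validate_voucher -> register_amendment), contraposes to O(not register_amendment -> validate_voucher); with O(not register_amendment) we get O(validate_voucher).
Premise 2 is O(not verify_policy -> not validate_voucher); contrapositively O(validate_voucher -> verify_policy). Since O(validate_voucher) holds, K gives O(verify_policy).
The contrapositive of premise 8 (O(not waive_amendment -> not verify_policy)) is O(verify_policy -> waive_amendment), and O(verify_policy) is already established, so O(waive_amendment).
Premise 6 is O(flag_permit -> not waive_amendment); contrapositively O(waive_amendment -> not flag_permit). Since O(waive_amendment) holds, K gives O(not flag_permit).
Premise 12, O(not unfreeze_account -> flag_permit), contraposes to O(not flag_permit -> unfreeze_account); with O(not flag_permit) we get O(unfreeze_account).
With premise 7, O(unfreeze_account -> not reject_summons), the K-axiom yields O(not reject_summons).
So O(not reject_summons) holds, i.e. reject_summons is forbidden. None of the other listed options is forbidden under the premises.

reject_summons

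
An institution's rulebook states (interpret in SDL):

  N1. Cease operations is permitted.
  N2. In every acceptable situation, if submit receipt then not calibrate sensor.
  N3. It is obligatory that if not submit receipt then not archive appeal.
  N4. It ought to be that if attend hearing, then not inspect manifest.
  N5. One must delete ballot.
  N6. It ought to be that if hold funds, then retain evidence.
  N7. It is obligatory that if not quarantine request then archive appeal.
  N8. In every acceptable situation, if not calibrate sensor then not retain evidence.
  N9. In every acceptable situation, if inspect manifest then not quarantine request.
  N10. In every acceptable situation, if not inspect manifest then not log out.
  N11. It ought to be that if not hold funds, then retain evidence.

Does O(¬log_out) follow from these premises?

Premises 6 and 11 cover both cases: O(hold_funds → retain_evidence) and O(¬hold_funds → retain_evidence). Since hold_funds ∨ ¬hold_funds is a tautology, O(retain_evidence) follows.
Premise 8, O(¬calibrate_sensor → ¬retain_evidence), contraposes to O(retain_evidence → calibrate_sensor); with O(retain_evidence) we get O(calibrate_sensor).
The contrapositive of premise 2 (O(submit_receipt → ¬calibrate_sensor)) is O(calibrate_sensor → ¬submit_receipt), and O(calibrate_sensor) is already established, so O(¬submit_receipt).
With premise 3, O(¬submit_receipt → ¬archive_appeal), the K-axiom yields O(¬archive_appeal).
Premise 7 is O(¬quarantine_request → archive_appeal); contrapositively O(¬archive_appeal → quarantine_request). Since O(¬archive_appeal) holds, K gives O(quarantine_request).
The contrapositive of premise 9 (O(inspect_manifest → ¬quarantine_request)) is O(quarantine_request → ¬inspect_manifest), and O(quarantine_request) is already established, so O(¬inspect_manifest).
Applying K to premise 10 (O(¬inspect_manifest → ¬log_out)) and O(¬inspect_manifest) yields O(¬log_out).
Premises 1, 4, 5 do not contribute to this derivation.
So O(¬log_out) follows.

Yes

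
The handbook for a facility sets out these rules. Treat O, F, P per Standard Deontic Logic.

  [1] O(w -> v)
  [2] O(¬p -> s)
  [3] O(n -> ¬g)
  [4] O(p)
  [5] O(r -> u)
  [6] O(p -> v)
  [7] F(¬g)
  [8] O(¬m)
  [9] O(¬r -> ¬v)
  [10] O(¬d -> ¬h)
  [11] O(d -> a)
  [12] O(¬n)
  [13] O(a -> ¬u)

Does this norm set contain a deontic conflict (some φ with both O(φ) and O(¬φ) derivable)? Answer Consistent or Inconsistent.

Premise 3 is O(n -> ¬g), but O(n) is not derivable from the premises, so it does not yield O(¬g).
So O(¬g) is not derivable, and the apparent clash with O(g) does not arise.
A world satisfying every obligation exists (e.g. a=false, d=false, g=true, h=false, m=false, n=false, p=true, r=true, s=false, u=true, v=true, w=false); no atom is both obligatory and forbidden, so the set is consistent.

Consistent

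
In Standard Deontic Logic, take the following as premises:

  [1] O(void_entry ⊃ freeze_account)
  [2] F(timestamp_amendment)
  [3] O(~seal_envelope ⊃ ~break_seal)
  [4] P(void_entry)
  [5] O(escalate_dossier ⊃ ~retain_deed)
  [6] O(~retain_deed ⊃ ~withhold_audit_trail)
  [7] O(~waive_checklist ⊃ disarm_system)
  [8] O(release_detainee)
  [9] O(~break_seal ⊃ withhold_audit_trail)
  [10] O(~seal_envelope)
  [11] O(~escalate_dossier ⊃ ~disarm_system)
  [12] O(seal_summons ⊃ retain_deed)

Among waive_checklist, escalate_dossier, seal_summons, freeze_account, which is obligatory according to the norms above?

waive_checklist

From premise 10 we have O(~seal_envelope).
Premise 3 is O(~seal_envelope ⊃ ~break_seal); since O(~seal_envelope), deontic closure gives O(~break_seal).
Applying K to premise 9 (O(~break_seal ⊃ withhold_audit_trail)) and O(~break_seal) yields O(withhold_audit_trail).
Premise 6 is O(~retain_deed ⊃ ~withhold_audit_trail); contrapositively O(withhold_audit_trail ⊃ retain_deed). Since O(withhold_audit_trail) holds, K gives O(retain_deed).
Premise 5, O(escalate_dossier ⊃ ~retain_deed), contraposes to O(retain_deed ⊃ ~escalate_dossier); with O(retain_deed) we get O(~escalate_dossier).
Premise 11 is O(~escalate_dossier ⊃ ~disarm_system); since O(~escalate_dossier), deontic closure gives O(~disarm_system).
Premise 7 is O(~waive_checklist ⊃ disarm_system); contrapositively O(~disarm_system ⊃ waive_checklist). Since O(~disarm_system) holds, K gives O(waive_checklist).
So O(waive_checklist) holds — waive_checklist is obligatory. None of the other listed options is made obligatory by any chain of premises.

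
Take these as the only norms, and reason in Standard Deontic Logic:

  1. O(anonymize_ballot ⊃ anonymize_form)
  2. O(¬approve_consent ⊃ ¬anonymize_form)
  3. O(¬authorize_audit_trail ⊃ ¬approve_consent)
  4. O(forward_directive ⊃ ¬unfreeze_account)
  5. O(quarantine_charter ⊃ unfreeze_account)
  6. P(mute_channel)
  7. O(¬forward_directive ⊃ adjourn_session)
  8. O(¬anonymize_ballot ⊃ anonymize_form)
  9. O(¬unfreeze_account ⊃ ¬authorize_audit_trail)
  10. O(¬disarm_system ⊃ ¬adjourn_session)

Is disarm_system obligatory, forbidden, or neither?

Premises 1 and 8 are O(anonymize_ballot ⊃ anonymize_form) and O(¬anonymize_ballot ⊃ anonymize_form); every ideal world satisfies anonymize_ballot or ¬anonymize_ballot, so in either case anonymize_form holds — hence O(anonymize_form).
Premise 2 is O(¬approve_consent ⊃ ¬anonymize_form); contrapositively O(anonymize_form ⊃ approve_consent). Since O(anonymize_form) holds, K gives O(approve_consent).
The contrapositive of premise 3 (O(¬authorize_audit_trail ⊃ ¬approve_consent)) is O(approve_consent ⊃ authorize_audit_trail), and O(approve_consent) is already established, so O(authorize_audit_trail).
The contrapositive of premise 9 (O(¬unfreeze_account ⊃ ¬authorize_audit_trail)) is O(authorize_audit_trail ⊃ unfreeze_account), and O(authorize_audit_trail) is already established, so O(unfreeze_account).
Premise 4 is O(forward_directive ⊃ ¬unfreeze_account); contrapositively O(unfreeze_account ⊃ ¬forward_directive). Since O(unfreeze_account) holds, K gives O(¬forward_directive).
Premise 7 is O(¬forward_directive ⊃ adjourn_session); since O(¬forward_directive), deontic closure gives O(adjourn_session).
Premise 10, O(¬disarm_system ⊃ ¬adjourn_session), contraposes to O(adjourn_session ⊃ disarm_system); with O(adjourn_session) we get O(disarm_system).
Premises 5, 6 do not contribute to this derivation.
Hence disarm_system is obligatory.

Obligatory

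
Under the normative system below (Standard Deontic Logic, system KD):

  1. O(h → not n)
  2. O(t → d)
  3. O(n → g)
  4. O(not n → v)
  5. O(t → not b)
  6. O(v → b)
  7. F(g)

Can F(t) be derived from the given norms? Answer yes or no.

Premise 7, F(g), is equivalent to O(not g).
Premise 3, O(n → g), contraposes to O(not g → not n); with O(not g) we get O(not n).
Applying K to premise 4 (O(not n → v)) and O(not n) yields O(v).
Premise 6 is O(v → b); since O(v), deontic closure gives O(b).
Premise 5 is O(t → not b); contrapositively O(b → not t). Since O(b) holds, K gives O(not t).
Premises 1, 2 do not contribute to this derivation.
So O(not t) holds, i.e. F(t). The claim follows.

Yes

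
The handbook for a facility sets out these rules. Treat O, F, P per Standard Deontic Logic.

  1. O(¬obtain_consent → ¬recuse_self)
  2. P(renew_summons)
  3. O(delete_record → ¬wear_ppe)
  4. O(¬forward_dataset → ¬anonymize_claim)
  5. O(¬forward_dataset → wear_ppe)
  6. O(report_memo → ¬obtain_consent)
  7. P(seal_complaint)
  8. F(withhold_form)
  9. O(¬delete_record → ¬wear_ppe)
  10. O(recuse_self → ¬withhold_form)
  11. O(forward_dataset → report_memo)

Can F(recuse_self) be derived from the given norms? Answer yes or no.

Yes

By case analysis on delete_record: premise 3 gives O(delete_record → ¬wear_ppe) and premise 9 gives O(¬delete_record → ¬wear_ppe), so O(¬wear_ppe) either way.
Premise 5, O(¬forward_dataset → wear_ppe), contraposes to O(¬wear_ppe → forward_dataset); with O(¬wear_ppe) we get O(forward_dataset).
With premise 11, O(forward_dataset → report_memo), the K-axiom yields O(report_memo).
With premise 6, O(report_memo → ¬obtain_consent), the K-axiom yields O(¬obtain_consent).
From O(¬obtain_consent) and premise 1, O(¬obtain_consent → ¬recuse_self), we obtain O(¬recuse_self).
Premises 2, 4, 7, 8, 10 do not contribute to this derivation.
So O(¬recuse_self) holds, i.e. F(recuse_self). The claim follows.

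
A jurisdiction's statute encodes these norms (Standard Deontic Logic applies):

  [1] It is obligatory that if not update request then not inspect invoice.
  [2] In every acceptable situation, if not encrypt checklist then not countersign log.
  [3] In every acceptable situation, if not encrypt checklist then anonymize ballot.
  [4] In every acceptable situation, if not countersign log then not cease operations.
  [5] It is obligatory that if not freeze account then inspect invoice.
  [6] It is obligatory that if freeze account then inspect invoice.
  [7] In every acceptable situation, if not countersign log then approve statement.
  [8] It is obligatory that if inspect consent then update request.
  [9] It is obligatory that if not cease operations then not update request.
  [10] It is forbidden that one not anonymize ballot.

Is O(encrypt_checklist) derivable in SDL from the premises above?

Yes

Premises 5 and 6 cover both cases: O(¬freeze_account → inspect_invoice) and O(freeze_account → inspect_invoice). Since ¬freeze_account ∨ freeze_account is a tautology, O(inspect_invoice) follows.
The contrapositive of premise 1 (O(¬update_request → ¬inspect_invoice)) is O(inspect_invoice → update_request), and O(inspect_invoice) is already established, so O(update_request).
Premise 9 is O(¬cease_operations → ¬update_request); contrapositively O(update_request → cease_operations). Since O(update_request) holds, K gives O(cease_operations).
The contrapositive of premise 4 (O(¬countersign_log → ¬cease_operations)) is O(cease_operations → countersign_log), and O(cease_operations) is already established, so O(countersign_log).
Premise 2 is O(¬encrypt_checklist → ¬countersign_log); contrapositively O(countersign_log → encrypt_checklist). Since O(countersign_log) holds, K gives O(encrypt_checklist).
Premises 3, 7, 8, 10 do not contribute to this derivation.
So O(encrypt_checklist) follows.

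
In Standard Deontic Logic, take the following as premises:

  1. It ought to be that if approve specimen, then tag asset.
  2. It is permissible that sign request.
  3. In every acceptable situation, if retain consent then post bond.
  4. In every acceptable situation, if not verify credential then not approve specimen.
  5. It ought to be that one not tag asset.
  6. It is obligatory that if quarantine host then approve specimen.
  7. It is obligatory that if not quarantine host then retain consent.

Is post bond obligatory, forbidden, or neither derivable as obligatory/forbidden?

Obligatory

Premise 5 gives O(¬tag_asset).
Premise 1, O(approve_specimen → tag_asset), contraposes to O(¬tag_asset → ¬approve_specimen); with O(¬tag_asset) we get O(¬approve_specimen).
Premise 6, O(quarantine_host → approve_specimen), contraposes to O(¬approve_specimen → ¬quarantine_host); with O(¬approve_specimen) we get O(¬quarantine_host).
From O(¬quarantine_host) and premise 7, O(¬quarantine_host → retain_consent), we obtain O(retain_consent).
Premise 3 is O(retain_consent → post_bond); since O(retain_consent), deontic closure gives O(post_bond).
Premises 2, 4 do not contribute to this derivation.
Hence post_bond is obligatory.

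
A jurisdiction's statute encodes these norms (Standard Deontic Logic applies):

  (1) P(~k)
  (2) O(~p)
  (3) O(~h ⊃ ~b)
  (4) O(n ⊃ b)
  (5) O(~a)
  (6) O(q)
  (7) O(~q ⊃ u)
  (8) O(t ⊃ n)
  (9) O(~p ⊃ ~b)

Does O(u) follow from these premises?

Premise 7 is O(~q ⊃ u), but O(~q) is not derivable from the premises, so it does not yield O(u).
No other premise forces O(u). An ideal world satisfying every premise can still have u false, so O(u) is not derivable.

No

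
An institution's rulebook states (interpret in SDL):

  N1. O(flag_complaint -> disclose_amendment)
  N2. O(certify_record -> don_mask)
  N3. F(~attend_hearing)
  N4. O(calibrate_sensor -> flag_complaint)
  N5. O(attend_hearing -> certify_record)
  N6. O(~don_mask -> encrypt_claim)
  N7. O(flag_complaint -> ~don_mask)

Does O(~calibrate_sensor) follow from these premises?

F(~attend_hearing) at premise 3 means O(attend_hearing).
With premise 5, O(attend_hearing -> certify_record), the K-axiom yields O(certify_record).
With premise 2, O(certify_record -> don_mask), the K-axiom yields O(don_mask).
Premise 7 is O(flag_complaint -> ~don_mask); contrapositively O(don_mask -> ~flag_complaint). Since O(don_mask) holds, K gives O(~flag_complaint).
Premise 4 is O(calibrate_sensor -> flag_complaint); contrapositively O(~flag_complaint -> ~calibrate_sensor). Since O(~flag_complaint) holds, K gives O(~calibrate_sensor).
Premises 1, 6 do not contribute to this derivation.
So O(~calibrate_sensor) follows.

Yes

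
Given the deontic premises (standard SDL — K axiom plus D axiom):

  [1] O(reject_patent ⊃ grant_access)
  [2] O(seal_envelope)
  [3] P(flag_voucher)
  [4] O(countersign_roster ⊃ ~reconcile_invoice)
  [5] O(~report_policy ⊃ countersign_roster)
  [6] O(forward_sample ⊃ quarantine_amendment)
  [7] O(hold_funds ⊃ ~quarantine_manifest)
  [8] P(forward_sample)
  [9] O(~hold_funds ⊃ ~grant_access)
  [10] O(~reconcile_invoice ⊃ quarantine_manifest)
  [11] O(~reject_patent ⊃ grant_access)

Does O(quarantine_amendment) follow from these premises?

Premise 6 is O(forward_sample ⊃ quarantine_amendment), but O(forward_sample) is not derivable from the premises (the permission P(forward_sample) asserts only ~O(~forward_sample), not O(forward_sample)), so it does not yield O(quarantine_amendment).
No other premise forces O(quarantine_amendment). An ideal world satisfying every premise can still have quarantine_amendment false, so O(quarantine_amendment) is not derivable.

No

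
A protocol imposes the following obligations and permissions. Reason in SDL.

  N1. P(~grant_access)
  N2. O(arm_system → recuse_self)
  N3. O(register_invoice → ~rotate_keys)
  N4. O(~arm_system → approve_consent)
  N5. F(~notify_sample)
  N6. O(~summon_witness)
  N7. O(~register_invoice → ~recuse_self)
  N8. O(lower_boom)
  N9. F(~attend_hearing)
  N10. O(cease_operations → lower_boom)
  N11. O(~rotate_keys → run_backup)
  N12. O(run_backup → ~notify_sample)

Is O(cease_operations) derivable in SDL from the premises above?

Premise 10 is O(cease_operations → lower_boom); even if O(lower_boom) held, inferring O(cease_operations) would be affirming the consequent — invalid.
No other premise forces O(cease_operations). An ideal world satisfying every premise can still have cease_operations false, so O(cease_operations) is not derivable.

No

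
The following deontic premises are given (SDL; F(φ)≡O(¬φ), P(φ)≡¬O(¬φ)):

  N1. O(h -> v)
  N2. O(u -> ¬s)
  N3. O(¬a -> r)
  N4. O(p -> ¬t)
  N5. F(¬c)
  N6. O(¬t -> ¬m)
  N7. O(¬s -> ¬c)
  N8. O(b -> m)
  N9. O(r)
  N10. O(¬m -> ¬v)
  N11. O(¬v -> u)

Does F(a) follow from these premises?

Premise 3 is O(¬a -> r); even if O(r) held, inferring O(¬a) would be affirming the consequent — invalid.
No other premise forces O(¬a). An ideal world satisfying every premise can still have a true, so F(a) is not derivable.

No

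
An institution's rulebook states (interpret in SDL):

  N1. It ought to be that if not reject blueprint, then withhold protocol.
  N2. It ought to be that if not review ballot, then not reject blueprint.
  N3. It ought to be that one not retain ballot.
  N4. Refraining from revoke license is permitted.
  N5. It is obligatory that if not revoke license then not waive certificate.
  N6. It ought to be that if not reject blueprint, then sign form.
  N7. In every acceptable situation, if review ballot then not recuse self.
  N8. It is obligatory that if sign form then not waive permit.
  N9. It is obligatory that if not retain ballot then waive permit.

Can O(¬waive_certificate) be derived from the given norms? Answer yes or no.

No

Premise 5 is O(¬revoke_license → ¬waive_certificate), but O(¬revoke_license) is not derivable from the premises (the permission P(¬revoke_license) asserts only ¬O(revoke_license), not O(¬revoke_license)), so it does not yield O(¬waive_certificate).
No other premise forces O(¬waive_certificate). An ideal world satisfying every premise can still have ¬waive_certificate false, so O(¬waive_certificate) is not derivable.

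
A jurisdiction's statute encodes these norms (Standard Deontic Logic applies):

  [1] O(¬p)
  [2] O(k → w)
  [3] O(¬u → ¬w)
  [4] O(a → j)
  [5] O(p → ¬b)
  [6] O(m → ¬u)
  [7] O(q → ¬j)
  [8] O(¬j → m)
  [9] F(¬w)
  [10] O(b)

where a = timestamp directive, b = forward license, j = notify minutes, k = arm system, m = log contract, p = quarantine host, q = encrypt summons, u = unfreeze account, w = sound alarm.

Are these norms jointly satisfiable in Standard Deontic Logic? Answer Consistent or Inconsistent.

Premise 5 is O(p → ¬b), but O(p) is not derivable from the premises, so it does not yield O(¬b).
So O(¬b) is not derivable, and the apparent clash with O(b) does not arise.
A world satisfying every obligation exists (e.g. a=false, b=true, j=true, k=false, m=false, p=false, q=false, u=true, w=true); no atom is both obligatory and forbidden, so the set is consistent.

Consistent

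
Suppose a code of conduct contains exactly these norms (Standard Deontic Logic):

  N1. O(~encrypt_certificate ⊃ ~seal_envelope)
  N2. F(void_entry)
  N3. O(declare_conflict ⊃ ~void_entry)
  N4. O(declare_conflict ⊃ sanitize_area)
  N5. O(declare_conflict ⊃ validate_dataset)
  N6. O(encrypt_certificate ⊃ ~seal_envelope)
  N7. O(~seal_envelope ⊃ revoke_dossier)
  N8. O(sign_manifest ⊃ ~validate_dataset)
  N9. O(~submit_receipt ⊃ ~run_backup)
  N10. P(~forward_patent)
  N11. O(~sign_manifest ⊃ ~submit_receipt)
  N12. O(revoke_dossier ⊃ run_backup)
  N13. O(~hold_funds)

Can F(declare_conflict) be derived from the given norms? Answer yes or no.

Premises 1 and 6 are O(~encrypt_certificate ⊃ ~seal_envelope) and O(encrypt_certificate ⊃ ~seal_envelope); every ideal world satisfies ~encrypt_certificate or encrypt_certificate, so in either case ~seal_envelope holds — hence O(~seal_envelope).
With premise 7, O(~seal_envelope ⊃ revoke_dossier), the K-axiom yields O(revoke_dossier).
Premise 12 is O(revoke_dossier ⊃ run_backup); since O(revoke_dossier), deontic closure gives O(run_backup).
Premise 9, O(~submit_receipt ⊃ ~run_backup), contraposes to O(run_backup ⊃ submit_receipt); with O(run_backup) we get O(submit_receipt).
The contrapositive of premise 11 (O(~sign_manifest ⊃ ~submit_receipt)) is O(submit_receipt ⊃ sign_manifest), and O(submit_receipt) is already established, so O(sign_manifest).
Applying K to premise 8 (O(sign_manifest ⊃ ~validate_dataset)) and O(sign_manifest) yields O(~validate_dataset).
Premise 5, O(declare_conflict ⊃ validate_dataset), contraposes to O(~validate_dataset ⊃ ~declare_conflict); with O(~validate_dataset) we get O(~declare_conflict).
Premises 2, 3, 4, 10, 13 do not contribute to this derivation.
So O(~declare_conflict) holds, i.e. F(declare_conflict). The claim follows.

Yes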